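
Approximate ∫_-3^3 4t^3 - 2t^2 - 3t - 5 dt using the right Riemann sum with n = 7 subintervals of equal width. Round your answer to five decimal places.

17.38776

Δt = (3 − (-3))/7 = 6/7.
Right endpoints: -15/7, -9/7, -3/7, 3/7, 9/7, 15/7, 3.
f(-15/7) = -16160/343, f(-9/7) = -4442/343, f(-3/7) = -1508/343, f(3/7) = -2174/343, f(9/7) = -1256/343, f(15/7) = 6430/343, f(3) = 76.
Sum = Δt · [f(-15/7) + f(-9/7) + f(-3/7) + ...].
Sum ≈ 17.38776.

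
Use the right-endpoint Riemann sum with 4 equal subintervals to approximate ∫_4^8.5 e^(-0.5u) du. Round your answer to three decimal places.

0.180

Δu = (8.5 − 4)/4 = 1.125.
Right endpoints: 5.125, 6.25, 7.375, 8.5.
f(5.125) ≈ 0.077, f(6.25) ≈ 0.044, f(7.375) ≈ 0.025, f(8.5) ≈ 0.014.
Sum = Δu · [f(5.125) + f(6.25) + f(7.375) + f(8.5)].
Sum ≈ 0.180.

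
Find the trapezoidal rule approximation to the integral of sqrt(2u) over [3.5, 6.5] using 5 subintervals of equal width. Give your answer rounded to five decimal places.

Δu = (6.5 − 3.5)/5 = 0.6.
f(3.5) ≈ 2.64575, f(4.1) ≈ 2.86356, f(4.7) ≈ 3.06594, f(5.3) ≈ 3.25576, f(5.9) ≈ 3.43511, f(6.5) ≈ 3.60555.
T_5 = (Δu/2)·[f(u_0) + 2f(u_1) + ... + 2f(u_{4}) + f(u_5)].
Sum ≈ 9.44762.

9.44762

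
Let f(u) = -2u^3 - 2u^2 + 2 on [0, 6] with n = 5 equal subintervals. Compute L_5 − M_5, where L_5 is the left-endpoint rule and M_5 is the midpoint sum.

259.2

L_5 = -506.4.
M_5 = -765.6.
L_5 − M_5 = 259.2.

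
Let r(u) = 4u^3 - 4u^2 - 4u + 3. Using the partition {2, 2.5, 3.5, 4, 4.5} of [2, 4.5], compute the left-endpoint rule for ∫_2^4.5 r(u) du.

Subinterval widths: 0.5, 1, 0.5, 0.5.
Left endpoints: 2, 2.5, 3.5, 4.
r(2) = 11, r(2.5) = 30.5, r(3.5) = 111.5, r(4) = 179.
Sum = Σ Δu_i · r(u_i).
Sum = 181.25.

181.25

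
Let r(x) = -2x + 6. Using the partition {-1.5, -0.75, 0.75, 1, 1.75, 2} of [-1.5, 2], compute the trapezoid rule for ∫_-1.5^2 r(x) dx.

Subinterval widths: 0.75, 1.5, 0.25, 0.75, 0.25.
r(-1.5) = 9, r(-0.75) = 7.5, r(0.75) = 4.5, r(1) = 4, r(1.75) = 2.5, r(2) = 2.
On each subinterval the trapezoid contributes (Δx_i/2)·[r(x_{i-1}) + r(x_i)].
Sum = 19.25.

19.25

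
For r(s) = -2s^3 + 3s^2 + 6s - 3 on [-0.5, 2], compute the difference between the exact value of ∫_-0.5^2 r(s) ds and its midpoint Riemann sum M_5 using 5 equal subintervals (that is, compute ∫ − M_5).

Exact integral: ∫_-0.5^2 r(s) ds = 3.90625.
M_5 = 3.984375.
Error = 3.90625 − 3.984375 = -0.078125.

-0.078125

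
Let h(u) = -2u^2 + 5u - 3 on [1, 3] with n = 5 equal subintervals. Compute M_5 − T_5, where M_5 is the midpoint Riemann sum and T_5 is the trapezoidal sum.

M_5 = -3.28.
T_5 = -3.44.
M_5 − T_5 = 0.16.

0.16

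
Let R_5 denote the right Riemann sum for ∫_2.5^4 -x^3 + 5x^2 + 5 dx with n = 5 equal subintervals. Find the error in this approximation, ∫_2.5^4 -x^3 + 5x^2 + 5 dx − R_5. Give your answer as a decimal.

Exact integral: ∫_2.5^4 f(x) dx = 33.890625.
R_5 = 33.84.
Error = 33.890625 − 33.84 = 0.050625.

0.050625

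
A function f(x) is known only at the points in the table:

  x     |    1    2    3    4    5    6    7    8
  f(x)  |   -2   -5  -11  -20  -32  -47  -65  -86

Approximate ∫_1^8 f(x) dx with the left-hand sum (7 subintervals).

Δx = 1.
Sum = 1·[(-2) + (-5) + (-11) + (-20) + (-32) + (-47) + (-65)] = -182.

-182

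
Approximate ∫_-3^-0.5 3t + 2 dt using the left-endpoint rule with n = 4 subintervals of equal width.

-10.46875

Δt = (-0.5 − (-3))/4 = 0.625.
Left endpoints: -3, -2.375, -1.75, -1.125.
f(-3) = -7, f(-2.375) = -5.125, f(-1.75) = -3.25, f(-1.125) = -1.375.
Sum = Δt · [f(-3) + f(-2.375) + f(-1.75) + f(-1.125)].
Sum = -10.46875.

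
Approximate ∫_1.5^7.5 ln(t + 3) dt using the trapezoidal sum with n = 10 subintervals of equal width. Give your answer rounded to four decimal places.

11.9173

Δt = (7.5 − 1.5)/10 = 0.6.
f(1.5) ≈ 1.5041, f(2.1) ≈ 1.6292, f(2.7) ≈ 1.7405, f(3.3) ≈ 1.8405, f(3.9) ≈ 1.9315, f(4.5) ≈ 2.0149, f(5.1) ≈ 2.0919, f(5.7) ≈ 2.1633, f(6.3) ≈ 2.2300, f(6.9) ≈ 2.2925, f(7.5) ≈ 2.3514.
T_10 = (Δt/2)·[f(t_0) + 2f(t_1) + ... + 2f(t_{9}) + f(t_10)].
Sum ≈ 11.9173.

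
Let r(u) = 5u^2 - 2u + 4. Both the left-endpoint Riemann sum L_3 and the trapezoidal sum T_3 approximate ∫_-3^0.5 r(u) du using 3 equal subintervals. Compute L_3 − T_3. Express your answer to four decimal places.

L_3 ≈ 101.532407.
T_3 ≈ 71.928241.
L_3 − T_3 ≈ 29.6042.

29.6042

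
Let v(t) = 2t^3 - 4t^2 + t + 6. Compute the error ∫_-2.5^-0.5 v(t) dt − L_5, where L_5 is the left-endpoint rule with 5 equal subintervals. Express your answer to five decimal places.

12.09333

Exact integral: ∫_-2.5^-0.5 v(t) dt ≈ -31.1666667.
L_5 = -43.26.
Error ≈ -31.1666667 − (-43.26) ≈ 12.09333.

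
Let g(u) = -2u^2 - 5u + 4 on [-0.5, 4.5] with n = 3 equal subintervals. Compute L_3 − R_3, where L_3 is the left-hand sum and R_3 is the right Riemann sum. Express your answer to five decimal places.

L_3 ≈ -41.2962963.
R_3 ≈ -149.6296296.
L_3 − R_3 ≈ 108.33333.

108.33333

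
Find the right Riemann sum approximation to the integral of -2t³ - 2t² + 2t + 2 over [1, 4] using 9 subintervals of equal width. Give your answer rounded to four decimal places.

-174.4444

Δt = (4 − 1)/9 = 1/3.
Right endpoints: 4/3, 5/3, 2, 7/3, 8/3, 3, 10/3, 11/3, 4.
f(4/3) = -98/27, f(5/3) = -256/27, f(2) = -18, f(7/3) = -800/27, f(8/3) = -1210/27, f(3) = -64, f(10/3) = -2366/27, f(11/3) = -3136/27, f(4) = -150.
Sum = Δt · [f(4/3) + f(5/3) + f(2) + ...].
Sum ≈ -174.4444.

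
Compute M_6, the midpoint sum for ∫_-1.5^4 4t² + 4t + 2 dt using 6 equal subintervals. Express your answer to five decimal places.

Δt = (4 − (-1.5))/6 = 11/12.
Midpoints: -25/24, -0.125, 19/24, 41/24, 2.625, 85/24.
f(-25/24) = 313/144, f(-0.125) = 1.5625, f(19/24) = 1105/144, f(41/24) = 2953/144, f(2.625) = 40.0625, f(85/24) = 9553/144.
Sum = Δt · [f(-25/24) + f(-0.125) + f(19/24) + ...].
Sum ≈ 126.79282.

126.79282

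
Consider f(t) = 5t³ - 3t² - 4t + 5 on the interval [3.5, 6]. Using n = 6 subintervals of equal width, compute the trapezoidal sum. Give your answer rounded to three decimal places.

Δt = (6 − 3.5)/6 = 5/12.
f(3.5) = 168.625, f(47/12) = 421159/1728, f(13/3) = 9131/27, f(4.75) = 454.171875, f(31/6) = 128273/216, f(67/12) = 1312259/1728, f(6) = 953.
T_6 = (Δt/2)·[f(t_0) + 2f(t_1) + ... + 2f(t_{5}) + f(t_6)].
Sum ≈ 1229.234.

1229.234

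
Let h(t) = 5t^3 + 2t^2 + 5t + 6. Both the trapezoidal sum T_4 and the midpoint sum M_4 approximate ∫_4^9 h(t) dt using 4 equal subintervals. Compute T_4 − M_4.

194.3359375

T_4 = 8646.640625.
M_4 = 8452.3046875.
T_4 − M_4 = 194.3359375.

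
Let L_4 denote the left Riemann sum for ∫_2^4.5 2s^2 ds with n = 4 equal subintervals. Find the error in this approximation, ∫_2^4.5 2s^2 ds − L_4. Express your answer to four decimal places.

9.8307

Exact integral: ∫_2^4.5 f(s) ds ≈ 55.416667.
L_4 = 45.5859375.
Error ≈ 55.416667 − 45.5859375 ≈ 9.8307.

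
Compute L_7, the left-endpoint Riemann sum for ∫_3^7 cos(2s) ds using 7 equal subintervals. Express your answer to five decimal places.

Δs = (7 − 3)/7 = 4/7.
Left endpoints: 3, 25/7, 29/7, 33/7, 37/7, 41/7, 45/7.
f(3) ≈ 0.96017, f(25/7) ≈ 0.65269, f(29/7) ≈ -0.41845, f(33/7) ≈ -0.99999, f(37/7) ≈ -0.41154, f(41/7) ≈ 0.65842, f(45/7) ≈ 0.95802.
Sum = Δs · [f(3) + f(25/7) + f(29/7) + ...].
Sum ≈ 0.79961.

0.79961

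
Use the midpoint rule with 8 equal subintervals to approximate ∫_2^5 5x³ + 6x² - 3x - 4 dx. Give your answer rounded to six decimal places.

Δx = (5 − 2)/8 = 0.375.
Midpoints: 2.1875, 2.5625, 2.9375, 3.3125, 3.6875, 4.0625, 4.4375, 4.8125.
f(2.1875) = 288711/4096, f(2.5625) = 458109/4096, f(2.9375) = 678699/4096, f(3.3125) = 956961/4096, f(3.6875) = 1299375/4096, f(4.0625) = 1712421/4096, f(4.4375) = 2202579/4096, f(4.8125) = 2776329/4096.
Sum = Δx · [f(2.1875) + f(2.5625) + f(2.9375) + ...].
Sum ≈ 949.693359.

949.693359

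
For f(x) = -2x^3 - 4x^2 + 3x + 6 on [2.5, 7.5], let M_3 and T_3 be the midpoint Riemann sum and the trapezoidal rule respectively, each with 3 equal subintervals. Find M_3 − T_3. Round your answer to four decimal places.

M_3 ≈ -1959.814815.
T_3 ≈ -2077.870370.
M_3 − T_3 ≈ 118.0556.

118.0556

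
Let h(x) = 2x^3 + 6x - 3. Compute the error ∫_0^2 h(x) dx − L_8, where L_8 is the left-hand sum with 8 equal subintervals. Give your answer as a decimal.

Exact integral: ∫_0^2 h(x) dx = 14.
L_8 = 10.625.
Error = 14 − 10.625 = 3.375.

3.375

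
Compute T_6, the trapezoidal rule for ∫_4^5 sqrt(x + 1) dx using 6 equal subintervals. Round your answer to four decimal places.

Δx = (5 − 4)/6 = 1/6.
f(4) ≈ 2.2361, f(25/6) ≈ 2.2730, f(13/3) ≈ 2.3094, f(4.5) ≈ 2.3452, f(14/3) ≈ 2.3805, f(29/6) ≈ 2.4152, f(5) ≈ 2.4495.
T_6 = (Δx/2)·[f(x_0) + 2f(x_1) + ... + 2f(x_{5}) + f(x_6)].
Sum ≈ 2.3444.

2.3444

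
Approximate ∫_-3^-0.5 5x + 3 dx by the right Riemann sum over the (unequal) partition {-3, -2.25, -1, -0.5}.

Subinterval widths: 0.75, 1.25, 0.5.
Right endpoints: -2.25, -1, -0.5.
f(-2.25) = -8.25, f(-1) = -2, f(-0.5) = 0.5.
Sum = Σ Δx_i · f(x_i).
Sum = -8.4375.

-8.4375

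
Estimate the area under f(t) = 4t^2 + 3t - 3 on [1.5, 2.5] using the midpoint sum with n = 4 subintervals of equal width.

19.3125

Δt = (2.5 − 1.5)/4 = 0.25.
Midpoints: 1.625, 1.875, 2.125, 2.375.
f(1.625) = 12.4375, f(1.875) = 16.6875, f(2.125) = 21.4375, f(2.375) = 26.6875.
Sum = Δt · [f(1.625) + f(1.875) + f(2.125) + f(2.375)].
Sum = 19.3125.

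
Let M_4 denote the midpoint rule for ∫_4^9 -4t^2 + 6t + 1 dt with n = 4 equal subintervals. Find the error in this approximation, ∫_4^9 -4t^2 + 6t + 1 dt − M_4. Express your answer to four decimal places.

Exact integral: ∫_4^9 f(t) dt ≈ -686.666667.
M_4 = -684.0625.
Error ≈ -686.666667 − (-684.0625) ≈ -2.6042.

-2.6042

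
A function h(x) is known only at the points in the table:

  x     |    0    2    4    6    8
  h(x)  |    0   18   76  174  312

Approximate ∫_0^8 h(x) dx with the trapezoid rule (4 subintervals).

Δx = 2.
T_4 = (2/2)·[0 + 2·18 + 2·76 + 2·174 + 312] = 848.

848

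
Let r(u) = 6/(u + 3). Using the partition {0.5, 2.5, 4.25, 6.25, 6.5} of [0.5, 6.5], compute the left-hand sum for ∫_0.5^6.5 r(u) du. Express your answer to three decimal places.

Subinterval widths: 2, 1.75, 2, 0.25.
Left endpoints: 0.5, 2.5, 4.25, 6.25.
r(0.5) = 12/7, r(2.5) = 12/11, r(4.25) = 24/29, r(6.25) = 24/37.
Sum = Σ Δu_i · r(u_i).
Sum ≈ 7.155.

7.155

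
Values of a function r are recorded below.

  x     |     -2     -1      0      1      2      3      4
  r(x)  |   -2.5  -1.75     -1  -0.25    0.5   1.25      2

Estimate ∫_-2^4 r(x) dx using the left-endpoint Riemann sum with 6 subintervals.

-3.75

Δx = 1.
Sum = 1·[(-2.5) + (-1.75) + (-1) + (-0.25) + 0.5 + 1.25] = -3.75.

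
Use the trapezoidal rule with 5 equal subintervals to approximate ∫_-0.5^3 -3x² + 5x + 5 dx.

11.3925

Δx = (3 − (-0.5))/5 = 0.7.
f(-0.5) = 1.75, f(0.2) = 5.88, f(0.9) = 7.07, f(1.6) = 5.32, f(2.3) = 0.63, f(3) = -7.
T_5 = (Δx/2)·[f(x_0) + 2f(x_1) + ... + 2f(x_{4}) + f(x_5)].
Sum = 11.3925.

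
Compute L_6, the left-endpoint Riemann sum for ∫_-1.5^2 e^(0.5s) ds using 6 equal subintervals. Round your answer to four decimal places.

Δs = (2 − (-1.5))/6 = 7/12.
Left endpoints: -1.5, -11/12, -1/3, 0.25, 5/6, 17/12.
f(-1.5) ≈ 0.4724, f(-11/12) ≈ 0.6323, f(-1/3) ≈ 0.8465, f(0.25) ≈ 1.1331, f(5/6) ≈ 1.5169, f(17/12) ≈ 2.0306.
Sum = Δs · [f(-1.5) + f(-11/12) + f(-1/3) + ...].
Sum ≈ 3.8686.

3.8686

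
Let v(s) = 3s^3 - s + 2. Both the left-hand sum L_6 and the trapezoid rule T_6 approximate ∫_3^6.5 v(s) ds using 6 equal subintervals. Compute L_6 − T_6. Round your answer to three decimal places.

-215.651

L_6 ≈ 1061.25651.
T_6 ≈ 1276.90755.
L_6 − T_6 ≈ -215.651.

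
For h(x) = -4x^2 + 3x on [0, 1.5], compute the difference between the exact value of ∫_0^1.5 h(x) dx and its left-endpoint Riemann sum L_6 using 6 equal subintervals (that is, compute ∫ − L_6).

Exact integral: ∫_0^1.5 h(x) dx = -1.125.
L_6 = -0.625.
Error = -1.125 − (-0.625) = -0.5.

-0.5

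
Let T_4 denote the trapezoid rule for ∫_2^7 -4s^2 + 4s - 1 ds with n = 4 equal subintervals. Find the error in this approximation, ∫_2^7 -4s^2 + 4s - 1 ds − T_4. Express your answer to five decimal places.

5.20833

Exact integral: ∫_2^7 f(s) ds ≈ -361.6666667.
T_4 = -366.875.
Error ≈ -361.6666667 − (-366.875) ≈ 5.20833.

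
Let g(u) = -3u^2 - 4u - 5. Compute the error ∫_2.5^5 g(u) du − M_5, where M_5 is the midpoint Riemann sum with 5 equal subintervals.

Exact integral: ∫_2.5^5 g(u) du = -159.375.
M_5 = -159.21875.
Error = -159.375 − (-159.21875) = -0.15625.

-0.15625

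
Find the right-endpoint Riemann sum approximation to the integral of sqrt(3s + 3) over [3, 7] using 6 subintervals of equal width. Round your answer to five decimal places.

17.36389

Δs = (7 − 3)/6 = 2/3.
Right endpoints: 11/3, 13/3, 5, 17/3, 19/3, 7.
f(11/3) ≈ 3.74166, f(13/3) ≈ 4.00000, f(5) ≈ 4.24264, f(17/3) ≈ 4.47214, f(19/3) ≈ 4.69042, f(7) ≈ 4.89898.
Sum = Δs · [f(11/3) + f(13/3) + f(5) + ...].
Sum ≈ 17.36389.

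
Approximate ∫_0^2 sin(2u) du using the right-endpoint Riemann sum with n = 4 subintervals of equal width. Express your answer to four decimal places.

0.5675

Δu = (2 − 0)/4 = 0.5.
Right endpoints: 0.5, 1, 1.5, 2.
f(0.5) ≈ 0.8415, f(1) ≈ 0.9093, f(1.5) ≈ 0.1411, f(2) ≈ -0.7568.
Sum = Δu · [f(0.5) + f(1) + f(1.5) + f(2)].
Sum ≈ 0.5675.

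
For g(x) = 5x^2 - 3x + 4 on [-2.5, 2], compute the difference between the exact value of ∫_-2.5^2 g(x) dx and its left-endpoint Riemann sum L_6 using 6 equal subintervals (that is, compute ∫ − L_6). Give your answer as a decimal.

Exact integral: ∫_-2.5^2 g(x) dx = 60.75.
L_6 = 72.140625.
Error = 60.75 − 72.140625 = -11.390625.

-11.390625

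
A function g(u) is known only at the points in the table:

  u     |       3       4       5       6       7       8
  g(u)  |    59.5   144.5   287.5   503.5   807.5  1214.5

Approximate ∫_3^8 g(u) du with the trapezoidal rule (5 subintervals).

2380

Δu = 1.
T_5 = (1/2)·[59.5 + 2·144.5 + 2·287.5 + 2·503.5 + 2·807.5 + 1214.5] = 2380.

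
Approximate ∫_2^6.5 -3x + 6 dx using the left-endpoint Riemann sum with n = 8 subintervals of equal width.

-26.578125

Δx = (6.5 − 2)/8 = 0.5625.
Left endpoints: 2, 2.5625, 3.125, 3.6875, 4.25, 4.8125, 5.375, 5.9375.
f(2) = 0, f(2.5625) = -1.6875, f(3.125) = -3.375, f(3.6875) = -5.0625, f(4.25) = -6.75, f(4.8125) = -8.4375, f(5.375) = -10.125, f(5.9375) = -11.8125.
Sum = Δx · [f(2) + f(2.5625) + f(3.125) + ...].
Sum = -26.578125.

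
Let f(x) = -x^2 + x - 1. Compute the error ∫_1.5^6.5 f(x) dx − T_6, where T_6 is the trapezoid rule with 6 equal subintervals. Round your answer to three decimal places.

Exact integral: ∫_1.5^6.5 f(x) dx ≈ -75.41667.
T_6 ≈ -75.99537.
Error ≈ -75.41667 − (-75.99537) ≈ 0.579.

0.579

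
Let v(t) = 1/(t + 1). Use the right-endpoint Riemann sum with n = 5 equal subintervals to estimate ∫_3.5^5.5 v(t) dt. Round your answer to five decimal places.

Δt = (5.5 − 3.5)/5 = 0.4.
Right endpoints: 3.9, 4.3, 4.7, 5.1, 5.5.
v(3.9) = 10/49, v(4.3) = 10/53, v(4.7) = 10/57, v(5.1) = 10/61, v(5.5) = 2/13.
Sum = Δt · [v(3.9) + v(4.3) + v(4.7) + v(5.1) + v(5.5)].
Sum ≈ 0.35439.

0.35439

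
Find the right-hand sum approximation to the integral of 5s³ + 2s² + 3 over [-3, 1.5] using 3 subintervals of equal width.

Δs = (1.5 − (-3))/3 = 1.5.
Right endpoints: -1.5, 0, 1.5.
f(-1.5) = -9.375, f(0) = 3, f(1.5) = 24.375.
Sum = Δs · [f(-1.5) + f(0) + f(1.5)].
Sum = 27.

27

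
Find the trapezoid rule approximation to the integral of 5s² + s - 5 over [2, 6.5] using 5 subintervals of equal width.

Δs = (6.5 − 2)/5 = 0.9.
f(2) = 17, f(2.9) = 39.95, f(3.8) = 71, f(4.7) = 110.15, f(5.6) = 157.4, f(6.5) = 212.75.
T_5 = (Δs/2)·[f(s_0) + 2f(s_1) + ... + 2f(s_{4}) + f(s_5)].
Sum = 444.0375.

444.0375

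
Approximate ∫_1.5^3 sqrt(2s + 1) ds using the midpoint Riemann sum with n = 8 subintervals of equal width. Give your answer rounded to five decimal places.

3.50693

Δs = (3 − 1.5)/8 = 0.1875.
Midpoints: 1.59375, 1.78125, 1.96875, 2.15625, 2.34375, 2.53125, 2.71875, 2.90625.
f(1.59375) ≈ 2.04634, f(1.78125) ≈ 2.13600, f(1.96875) ≈ 2.22205, f(2.15625) ≈ 2.30489, f(2.34375) ≈ 2.38485, f(2.53125) ≈ 2.46221, f(2.71875) ≈ 2.53722, f(2.90625) ≈ 2.61008.
Sum = Δs · [f(1.59375) + f(1.78125) + f(1.96875) + ...].
Sum ≈ 3.50693.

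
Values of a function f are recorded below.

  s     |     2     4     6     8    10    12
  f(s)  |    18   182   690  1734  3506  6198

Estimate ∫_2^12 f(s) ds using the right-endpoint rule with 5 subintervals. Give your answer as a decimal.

Δs = 2.
Sum = 2·[182 + 690 + 1734 + 3506 + 6198] = 24620.

24620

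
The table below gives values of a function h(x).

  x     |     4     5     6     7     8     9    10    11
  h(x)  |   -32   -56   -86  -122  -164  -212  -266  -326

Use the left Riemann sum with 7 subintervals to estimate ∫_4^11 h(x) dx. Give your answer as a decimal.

-938

Δx = 1.
Sum = 1·[(-32) + (-56) + (-86) + (-122) + (-164) + (-212) + (-266)] = -938.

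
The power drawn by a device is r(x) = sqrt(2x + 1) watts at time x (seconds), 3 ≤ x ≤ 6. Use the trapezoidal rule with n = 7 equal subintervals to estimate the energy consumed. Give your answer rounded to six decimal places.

9.449097

Δx = (6 − 3)/7 = 3/7.
r(3) ≈ 2.645751, r(24/7) ≈ 2.803060, r(27/7) ≈ 2.951997, r(30/7) ≈ 3.093773, r(33/7) ≈ 3.229330, r(36/7) ≈ 3.359422, r(39/7) ≈ 3.484660, r(6) ≈ 3.605551.
T_7 = (Δx/2)·[r(x_0) + 2r(x_1) + ... + 2r(x_{6}) + r(x_7)].
Sum ≈ 9.449097.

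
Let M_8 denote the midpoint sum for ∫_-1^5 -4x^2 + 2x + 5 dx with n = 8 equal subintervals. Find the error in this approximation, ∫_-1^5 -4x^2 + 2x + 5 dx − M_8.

-1.125

Exact integral: ∫_-1^5 f(x) dx = -114.
M_8 = -112.875.
Error = -114 − (-112.875) = -1.125.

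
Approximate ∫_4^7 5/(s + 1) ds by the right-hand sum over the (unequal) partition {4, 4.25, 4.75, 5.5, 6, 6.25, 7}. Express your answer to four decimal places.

2.2481

Subinterval widths: 0.25, 0.5, 0.75, 0.5, 0.25, 0.75.
Right endpoints: 4.25, 4.75, 5.5, 6, 6.25, 7.
f(4.25) = 20/21, f(4.75) = 20/23, f(5.5) = 10/13, f(6) = 5/7, f(6.25) = 20/29, f(7) = 0.625.
Sum = Σ Δs_i · f(s_i).
Sum ≈ 2.2481.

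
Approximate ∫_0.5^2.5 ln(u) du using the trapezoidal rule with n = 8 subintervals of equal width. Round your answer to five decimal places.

Δu = (2.5 − 0.5)/8 = 0.25.
f(0.5) ≈ -0.69315, f(0.75) ≈ -0.28768, f(1) ≈ 0.00000, f(1.25) ≈ 0.22314, f(1.5) ≈ 0.40547, f(1.75) ≈ 0.55962, f(2) ≈ 0.69315, f(2.25) ≈ 0.81093, f(2.5) ≈ 0.91629.
T_8 = (Δu/2)·[f(u_0) + 2f(u_1) + ... + 2f(u_{7}) + f(u_8)].
Sum ≈ 0.62905.

0.62905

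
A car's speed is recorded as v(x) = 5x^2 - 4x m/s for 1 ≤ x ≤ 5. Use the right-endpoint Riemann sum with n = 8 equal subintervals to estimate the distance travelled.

Δx = (5 − 1)/8 = 0.5.
Right endpoints: 1.5, 2, 2.5, 3, 3.5, 4, 4.5, 5.
v(1.5) = 5.25, v(2) = 12, v(2.5) = 21.25, v(3) = 33, v(3.5) = 47.25, v(4) = 64, v(4.5) = 83.25, v(5) = 105.
Sum = Δx · [v(1.5) + v(2) + v(2.5) + ...].
Sum = 185.5.

185.5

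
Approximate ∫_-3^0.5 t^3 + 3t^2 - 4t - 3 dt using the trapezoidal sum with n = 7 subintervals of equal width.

Δt = (0.5 − (-3))/7 = 0.5.
f(-3) = 9, f(-2.5) = 10.125, f(-2) = 9, f(-1.5) = 6.375, f(-1) = 3, f(-0.5) = -0.375, f(0) = -3, f(0.5) = -4.125.
T_7 = (Δt/2)·[f(t_0) + 2f(t_1) + ... + 2f(t_{6}) + f(t_7)].
Sum = 13.78125.

13.78125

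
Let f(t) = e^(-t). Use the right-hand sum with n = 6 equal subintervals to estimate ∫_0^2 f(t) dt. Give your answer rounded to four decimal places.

Δt = (2 − 0)/6 = 1/3.
Right endpoints: 1/3, 2/3, 1, 4/3, 5/3, 2.
f(1/3) ≈ 0.7165, f(2/3) ≈ 0.5134, f(1) ≈ 0.3679, f(4/3) ≈ 0.2636, f(5/3) ≈ 0.1889, f(2) ≈ 0.1353.
Sum = Δt · [f(1/3) + f(2/3) + f(1) + ...].
Sum ≈ 0.7285.

0.7285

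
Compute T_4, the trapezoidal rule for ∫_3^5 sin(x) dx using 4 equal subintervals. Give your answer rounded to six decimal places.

Δx = (5 − 3)/4 = 0.5.
f(3) ≈ 0.141120, f(3.5) ≈ -0.350783, f(4) ≈ -0.756802, f(4.5) ≈ -0.977530, f(5) ≈ -0.958924.
T_4 = (Δx/2)·[f(x_0) + 2f(x_1) + 2f(x_2) + 2f(x_3) + f(x_4)].
Sum ≈ -1.247009.

-1.247009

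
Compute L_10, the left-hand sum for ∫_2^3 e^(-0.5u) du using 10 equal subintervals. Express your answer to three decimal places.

Δu = (3 − 2)/10 = 0.1.
Left endpoints: 2, 2.1, 2.2, 2.3, 2.4, 2.5, 2.6, 2.7, 2.8, 2.9.
f(2) ≈ 0.368, f(2.1) ≈ 0.350, f(2.2) ≈ 0.333, f(2.3) ≈ 0.317, f(2.4) ≈ 0.301, f(2.5) ≈ 0.287, f(2.6) ≈ 0.273, f(2.7) ≈ 0.259, f(2.8) ≈ 0.247, f(2.9) ≈ 0.235.
Sum = Δu · [f(2) + f(2.1) + f(2.2) + ...].
Sum ≈ 0.297.

0.297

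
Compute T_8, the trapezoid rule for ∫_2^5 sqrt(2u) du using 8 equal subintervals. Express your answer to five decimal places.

7.87211

Δu = (5 − 2)/8 = 0.375.
f(2) ≈ 2.00000, f(2.375) ≈ 2.17945, f(2.75) ≈ 2.34521, f(3.125) ≈ 2.50000, f(3.5) ≈ 2.64575, f(3.875) ≈ 2.78388, f(4.25) ≈ 2.91548, f(4.625) ≈ 3.04138, f(5) ≈ 3.16228.
T_8 = (Δu/2)·[f(u_0) + 2f(u_1) + ... + 2f(u_{7}) + f(u_8)].
Sum ≈ 7.87211.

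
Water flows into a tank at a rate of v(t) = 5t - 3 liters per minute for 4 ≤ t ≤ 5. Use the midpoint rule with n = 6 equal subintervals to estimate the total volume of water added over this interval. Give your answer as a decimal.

19.5

Δt = (5 − 4)/6 = 1/6.
Midpoints: 49/12, 4.25, 53/12, 55/12, 4.75, 59/12.
v(49/12) = 209/12, v(4.25) = 18.25, v(53/12) = 229/12, v(55/12) = 239/12, v(4.75) = 20.75, v(59/12) = 259/12.
Sum = Δt · [v(49/12) + v(4.25) + v(53/12) + ...].
Sum = 19.5.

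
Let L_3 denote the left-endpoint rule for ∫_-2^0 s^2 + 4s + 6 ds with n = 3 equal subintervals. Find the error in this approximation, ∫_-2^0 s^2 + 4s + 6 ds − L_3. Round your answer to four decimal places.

Exact integral: ∫_-2^0 f(s) ds ≈ 6.666667.
L_3 ≈ 5.481481.
Error ≈ 6.666667 − 5.481481 ≈ 1.1852.

1.1852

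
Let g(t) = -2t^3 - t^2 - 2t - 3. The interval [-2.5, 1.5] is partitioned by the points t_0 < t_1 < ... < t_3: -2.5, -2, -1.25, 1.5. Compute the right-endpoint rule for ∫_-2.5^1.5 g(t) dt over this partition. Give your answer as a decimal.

-33.3671875

Subinterval widths: 0.5, 0.75, 2.75.
Right endpoints: -2, -1.25, 1.5.
g(-2) = 13, g(-1.25) = 1.84375, g(1.5) = -15.
Sum = Σ Δt_i · g(t_i).
Sum = -33.3671875.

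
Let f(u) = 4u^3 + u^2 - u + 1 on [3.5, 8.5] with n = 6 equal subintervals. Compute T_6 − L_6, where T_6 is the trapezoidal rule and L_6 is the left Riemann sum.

975

T_6 ≈ 5277.66204.
L_6 ≈ 4302.66204.
T_6 − L_6 = 975.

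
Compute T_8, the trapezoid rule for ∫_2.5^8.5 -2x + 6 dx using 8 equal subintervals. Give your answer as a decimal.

Δx = (8.5 − 2.5)/8 = 0.75.
f(2.5) = 1, f(3.25) = -0.5, f(4) = -2, f(4.75) = -3.5, f(5.5) = -5, f(6.25) = -6.5, f(7) = -8, f(7.75) = -9.5, f(8.5) = -11.
T_8 = (Δx/2)·[f(x_0) + 2f(x_1) + ... + 2f(x_{7}) + f(x_8)].
Sum = -30.

-30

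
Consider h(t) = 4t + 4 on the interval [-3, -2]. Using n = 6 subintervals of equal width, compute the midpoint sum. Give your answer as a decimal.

Δt = (-2 − (-3))/6 = 1/6.
Midpoints: -35/12, -2.75, -31/12, -29/12, -2.25, -25/12.
h(-35/12) = -23/3, h(-2.75) = -7, h(-31/12) = -19/3, h(-29/12) = -17/3, h(-2.25) = -5, h(-25/12) = -13/3.
Sum = Δt · [h(-35/12) + h(-2.75) + h(-31/12) + ...].
Sum = -6.

-6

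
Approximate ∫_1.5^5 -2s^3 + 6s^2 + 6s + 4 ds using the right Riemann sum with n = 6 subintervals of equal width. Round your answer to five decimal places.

-12.15885

Δs = (5 − 1.5)/6 = 7/12.
Right endpoints: 25/12, 8/3, 3.25, 23/6, 53/12, 5.
f(25/12) = 21131/864, f(8/3) = 668/27, f(3.25) = 18.21875, f(23/6) = 271/108, f(53/12) = -21401/864, f(5) = -66.
Sum = Δs · [f(25/12) + f(8/3) + f(3.25) + ...].
Sum ≈ -12.15885.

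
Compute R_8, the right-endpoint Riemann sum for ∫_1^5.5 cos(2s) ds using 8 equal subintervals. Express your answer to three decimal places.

-0.733

Δs = (5.5 − 1)/8 = 0.5625.
Right endpoints: 1.5625, 2.125, 2.6875, 3.25, 3.8125, 4.375, 4.9375, 5.5.
f(1.5625) ≈ -1.000, f(2.125) ≈ -0.446, f(2.6875) ≈ 0.615, f(3.25) ≈ 0.977, f(3.8125) ≈ 0.227, f(4.375) ≈ -0.781, f(4.9375) ≈ -0.900, f(5.5) ≈ 0.004.
Sum = Δs · [f(1.5625) + f(2.125) + f(2.6875) + ...].
Sum ≈ -0.733.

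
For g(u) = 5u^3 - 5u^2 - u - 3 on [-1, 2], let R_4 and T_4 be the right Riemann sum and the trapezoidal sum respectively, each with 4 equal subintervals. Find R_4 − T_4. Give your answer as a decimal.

10.125

R_4 = 4.078125.
T_4 = -6.046875.
R_4 − T_4 = 10.125.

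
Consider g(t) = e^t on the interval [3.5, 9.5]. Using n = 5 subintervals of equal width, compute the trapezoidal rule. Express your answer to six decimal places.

Δt = (9.5 − 3.5)/5 = 1.2.
g(3.5) ≈ 33.115452, g(4.7) ≈ 109.947172, g(5.9) ≈ 365.037468, g(7.1) ≈ 1211.967074, g(8.3) ≈ 4023.872394, g(9.5) ≈ 13359.726830.
T_5 = (Δt/2)·[g(t_0) + 2g(t_1) + ... + 2g(t_{4}) + g(t_5)].
Sum ≈ 14888.694299.

14888.694299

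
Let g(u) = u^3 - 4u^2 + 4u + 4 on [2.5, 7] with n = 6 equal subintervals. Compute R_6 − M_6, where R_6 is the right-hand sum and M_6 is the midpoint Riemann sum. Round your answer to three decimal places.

71.877

R_6 = 327.19921875.
M_6 ≈ 255.32227.
R_6 − M_6 ≈ 71.877.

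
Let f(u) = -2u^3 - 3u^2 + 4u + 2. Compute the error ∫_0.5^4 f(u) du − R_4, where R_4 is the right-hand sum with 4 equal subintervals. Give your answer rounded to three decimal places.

77.807

Exact integral: ∫_0.5^4 f(u) du = -153.34375.
R_4 ≈ -231.15039.
Error ≈ -153.34375 − (-231.15039) ≈ 77.807.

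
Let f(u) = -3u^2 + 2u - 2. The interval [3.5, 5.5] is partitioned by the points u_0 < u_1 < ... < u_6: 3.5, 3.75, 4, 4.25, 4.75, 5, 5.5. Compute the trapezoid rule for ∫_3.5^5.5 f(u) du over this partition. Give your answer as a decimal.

Subinterval widths: 0.25, 0.25, 0.25, 0.5, 0.25, 0.5.
f(3.5) = -31.75, f(3.75) = -36.6875, f(4) = -42, f(4.25) = -47.6875, f(4.75) = -60.1875, f(5) = -67, f(5.5) = -81.75.
On each subinterval the trapezoid contributes (Δu_i/2)·[f(u_{i-1}) + f(u_i)].
Sum = -109.65625.

-109.65625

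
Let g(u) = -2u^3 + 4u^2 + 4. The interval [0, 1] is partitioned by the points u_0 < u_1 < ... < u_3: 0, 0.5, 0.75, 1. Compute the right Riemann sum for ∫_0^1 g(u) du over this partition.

Subinterval widths: 0.5, 0.25, 0.25.
Right endpoints: 0.5, 0.75, 1.
g(0.5) = 4.75, g(0.75) = 5.40625, g(1) = 6.
Sum = Σ Δu_i · g(u_i).
Sum = 5.2265625.

5.2265625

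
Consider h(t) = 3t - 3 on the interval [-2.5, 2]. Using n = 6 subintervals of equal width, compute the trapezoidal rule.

Δt = (2 − (-2.5))/6 = 0.75.
h(-2.5) = -10.5, h(-1.75) = -8.25, h(-1) = -6, h(-0.25) = -3.75, h(0.5) = -1.5, h(1.25) = 0.75, h(2) = 3.
T_6 = (Δt/2)·[h(t_0) + 2h(t_1) + ... + 2h(t_{5}) + h(t_6)].
Sum = -16.875.

-16.875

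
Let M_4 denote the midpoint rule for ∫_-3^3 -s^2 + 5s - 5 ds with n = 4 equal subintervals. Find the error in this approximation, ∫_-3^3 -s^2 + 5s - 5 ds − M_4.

Exact integral: ∫_-3^3 f(s) ds = -48.
M_4 = -46.875.
Error = -48 − (-46.875) = -1.125.

-1.125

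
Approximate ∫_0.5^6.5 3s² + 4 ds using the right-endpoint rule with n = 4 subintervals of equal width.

399.75

Δs = (6.5 − 0.5)/4 = 1.5.
Right endpoints: 2, 3.5, 5, 6.5.
f(2) = 16, f(3.5) = 40.75, f(5) = 79, f(6.5) = 130.75.
Sum = Δs · [f(2) + f(3.5) + f(5) + f(6.5)].
Sum = 399.75.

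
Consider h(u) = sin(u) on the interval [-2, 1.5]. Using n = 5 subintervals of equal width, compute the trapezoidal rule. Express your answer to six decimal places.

-0.466839

Δu = (1.5 − (-2))/5 = 0.7.
h(-2) ≈ -0.909297, h(-1.3) ≈ -0.963558, h(-0.6) ≈ -0.564642, h(0.1) ≈ 0.099833, h(0.8) ≈ 0.717356, h(1.5) ≈ 0.997495.
T_5 = (Δu/2)·[h(u_0) + 2h(u_1) + ... + 2h(u_{4}) + h(u_5)].
Sum ≈ -0.466839.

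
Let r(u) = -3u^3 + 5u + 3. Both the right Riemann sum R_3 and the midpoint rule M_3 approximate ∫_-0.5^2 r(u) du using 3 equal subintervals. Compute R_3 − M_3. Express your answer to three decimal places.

-7.878

R_3 ≈ -1.97917.
M_3 = 5.8984375.
R_3 − M_3 ≈ -7.878.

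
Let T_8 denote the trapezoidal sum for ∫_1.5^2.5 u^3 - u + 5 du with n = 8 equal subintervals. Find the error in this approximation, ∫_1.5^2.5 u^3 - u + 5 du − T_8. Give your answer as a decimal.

Exact integral: ∫_1.5^2.5 f(u) du = 11.5.
T_8 = 11.515625.
Error = 11.5 − 11.515625 = -0.015625.

-0.015625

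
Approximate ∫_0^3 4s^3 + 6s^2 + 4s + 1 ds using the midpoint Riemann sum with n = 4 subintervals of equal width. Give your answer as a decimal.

Δs = (3 − 0)/4 = 0.75.
Midpoints: 0.375, 1.125, 1.875, 2.625.
f(0.375) = 3.5546875, f(1.125) = 18.7890625, f(1.875) = 55.9609375, f(2.625) = 125.1953125.
Sum = Δs · [f(0.375) + f(1.125) + f(1.875) + f(2.625)].
Sum = 152.625.

152.625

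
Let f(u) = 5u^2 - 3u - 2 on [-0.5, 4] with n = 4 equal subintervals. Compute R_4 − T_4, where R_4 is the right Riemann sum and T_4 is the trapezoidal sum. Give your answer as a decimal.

36.703125

R_4 = 115.69921875.
T_4 = 78.99609375.
R_4 − T_4 = 36.703125.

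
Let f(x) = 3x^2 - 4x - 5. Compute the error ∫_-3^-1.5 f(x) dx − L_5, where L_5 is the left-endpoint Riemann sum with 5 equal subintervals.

Exact integral: ∫_-3^-1.5 f(x) dx = 29.625.
L_5 = 33.63.
Error = 29.625 − 33.63 = -4.005.

-4.005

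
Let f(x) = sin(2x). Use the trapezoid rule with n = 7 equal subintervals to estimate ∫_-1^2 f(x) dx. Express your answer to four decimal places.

0.1114

Δx = (2 − (-1))/7 = 3/7.
f(-1) ≈ -0.9093, f(-4/7) ≈ -0.9098, f(-1/7) ≈ -0.2818, f(2/7) ≈ 0.5408, f(5/7) ≈ 0.9899, f(8/7) ≈ 0.7551, f(11/7) ≈ -0.0013, f(2) ≈ -0.7568.
T_7 = (Δx/2)·[f(x_0) + 2f(x_1) + ... + 2f(x_{6}) + f(x_7)].
Sum ≈ 0.1114.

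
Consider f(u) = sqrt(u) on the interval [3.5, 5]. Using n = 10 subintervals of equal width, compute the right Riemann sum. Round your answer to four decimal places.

3.1156

Δu = (5 − 3.5)/10 = 0.15.
Right endpoints: 3.65, 3.8, 3.95, 4.1, 4.25, 4.4, 4.55, 4.7, 4.85, 5.
f(3.65) ≈ 1.9105, f(3.8) ≈ 1.9494, f(3.95) ≈ 1.9875, f(4.1) ≈ 2.0248, f(4.25) ≈ 2.0616, f(4.4) ≈ 2.0976, f(4.55) ≈ 2.1331, f(4.7) ≈ 2.1679, f(4.85) ≈ 2.2023, f(5) ≈ 2.2361.
Sum = Δu · [f(3.65) + f(3.8) + f(3.95) + ...].
Sum ≈ 3.1156.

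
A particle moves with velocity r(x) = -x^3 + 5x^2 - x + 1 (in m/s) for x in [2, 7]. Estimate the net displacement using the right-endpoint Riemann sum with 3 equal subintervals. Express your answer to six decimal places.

-170.925926

Δx = (7 − 2)/3 = 5/3.
Right endpoints: 11/3, 16/3, 7.
r(11/3) = 412/27, r(16/3) = -373/27, r(7) = -104.
Sum = Δx · [r(11/3) + r(16/3) + r(7)].
Sum ≈ -170.925926.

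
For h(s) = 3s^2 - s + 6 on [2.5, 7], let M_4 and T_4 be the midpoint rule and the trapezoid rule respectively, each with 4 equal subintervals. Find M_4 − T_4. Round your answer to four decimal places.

M_4 ≈ 331.576172.
T_4 = 335.84765625.
M_4 − T_4 ≈ -4.2715.

-4.2715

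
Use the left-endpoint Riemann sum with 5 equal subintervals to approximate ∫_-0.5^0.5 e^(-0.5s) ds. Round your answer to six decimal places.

Δs = (0.5 − (-0.5))/5 = 0.2.
Left endpoints: -0.5, -0.3, -0.1, 0.1, 0.3.
f(-0.5) ≈ 1.284025, f(-0.3) ≈ 1.161834, f(-0.1) ≈ 1.051271, f(0.1) ≈ 0.951229, f(0.3) ≈ 0.860708.
Sum = Δs · [f(-0.5) + f(-0.3) + f(-0.1) + f(0.1) + f(0.3)].
Sum ≈ 1.061814.

1.061814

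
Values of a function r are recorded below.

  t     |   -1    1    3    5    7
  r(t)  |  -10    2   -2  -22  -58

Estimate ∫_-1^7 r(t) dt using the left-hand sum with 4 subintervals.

-64

Δt = 2.
Sum = 2·[(-10) + 2 + (-2) + (-22)] = -64.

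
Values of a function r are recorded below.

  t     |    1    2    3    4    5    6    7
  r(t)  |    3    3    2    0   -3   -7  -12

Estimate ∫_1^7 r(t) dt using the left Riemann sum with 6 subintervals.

Δt = 1.
Sum = 1·[3 + 3 + 2 + 0 + (-3) + (-7)] = -2.

-2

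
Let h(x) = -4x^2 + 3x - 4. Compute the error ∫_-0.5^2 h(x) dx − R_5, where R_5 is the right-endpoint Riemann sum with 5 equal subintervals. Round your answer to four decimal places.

2.2917

Exact integral: ∫_-0.5^2 h(x) dx ≈ -15.208333.
R_5 = -17.5.
Error ≈ -15.208333 − (-17.5) ≈ 2.2917.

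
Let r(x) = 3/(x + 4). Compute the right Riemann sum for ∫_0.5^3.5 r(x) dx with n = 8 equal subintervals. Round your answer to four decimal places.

1.4836

Δx = (3.5 − 0.5)/8 = 0.375.
Right endpoints: 0.875, 1.25, 1.625, 2, 2.375, 2.75, 3.125, 3.5.
r(0.875) = 8/13, r(1.25) = 4/7, r(1.625) = 8/15, r(2) = 0.5, r(2.375) = 8/17, r(2.75) = 4/9, r(3.125) = 8/19, r(3.5) = 0.4.
Sum = Δx · [r(0.875) + r(1.25) + r(1.625) + ...].
Sum ≈ 1.4836.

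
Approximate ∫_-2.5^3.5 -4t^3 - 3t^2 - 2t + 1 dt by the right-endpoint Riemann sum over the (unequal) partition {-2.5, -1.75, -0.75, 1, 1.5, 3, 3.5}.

-327.1875

Subinterval widths: 0.75, 1, 1.75, 0.5, 1.5, 0.5.
Right endpoints: -1.75, -0.75, 1, 1.5, 3, 3.5.
f(-1.75) = 16.75, f(-0.75) = 2.5, f(1) = -8, f(1.5) = -22.25, f(3) = -140, f(3.5) = -214.25.
Sum = Σ Δt_i · f(t_i).
Sum = -327.1875.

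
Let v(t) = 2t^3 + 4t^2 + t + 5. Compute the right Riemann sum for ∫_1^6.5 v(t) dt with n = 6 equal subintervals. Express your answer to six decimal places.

Δt = (6.5 − 1)/6 = 11/12.
Right endpoints: 23/12, 17/6, 3.75, 14/3, 67/12, 6.5.
v(23/12) = 30839/864, v(17/6) = 9227/108, v(3.75) = 170.46875, v(14/3) = 8101/27, v(67/12) = 417643/864, v(6.5) = 729.75.
Sum = Δt · [v(23/12) + v(17/6) + v(3.75) + ...].
Sum ≈ 1654.370081.

1654.370081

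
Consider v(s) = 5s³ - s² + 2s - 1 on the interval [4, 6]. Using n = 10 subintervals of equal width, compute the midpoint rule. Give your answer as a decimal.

Δs = (6 − 4)/10 = 0.2.
Midpoints: 4.1, 4.3, 4.5, 4.7, 4.9, 5.1, 5.3, 5.5, 5.7, 5.9.
v(4.1) = 334.995, v(4.3) = 386.645, v(4.5) = 443.375, v(4.7) = 505.425, v(4.9) = 573.035, v(5.1) = 646.445, v(5.3) = 725.895, v(5.5) = 811.625, v(5.7) = 903.875, v(5.9) = 1002.885.
Sum = Δs · [v(4.1) + v(4.3) + v(4.5) + ...].
Sum = 1266.84.

1266.84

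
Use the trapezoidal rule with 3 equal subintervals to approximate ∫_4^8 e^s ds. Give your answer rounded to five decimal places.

Δs = (8 − 4)/3 = 4/3.
f(4) ≈ 54.59815, f(16/3) ≈ 207.12725, f(20/3) ≈ 785.77199, f(8) ≈ 2980.95799.
T_3 = (Δs/2)·[f(s_0) + 2f(s_1) + 2f(s_2) + f(s_3)].
Sum ≈ 3347.56975.

3347.56975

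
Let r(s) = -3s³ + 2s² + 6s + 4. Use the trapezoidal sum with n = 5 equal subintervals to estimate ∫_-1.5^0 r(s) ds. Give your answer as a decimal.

5.49375

Δs = (0 − (-1.5))/5 = 0.3.
r(-1.5) = 9.625, r(-1.2) = 4.864, r(-0.9) = 2.407, r(-0.6) = 1.768, r(-0.3) = 2.461, r(0) = 4.
T_5 = (Δs/2)·[r(s_0) + 2r(s_1) + ... + 2r(s_{4}) + r(s_5)].
Sum = 5.49375.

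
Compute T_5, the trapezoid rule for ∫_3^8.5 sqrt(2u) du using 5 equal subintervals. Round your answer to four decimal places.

Δu = (8.5 − 3)/5 = 1.1.
f(3) ≈ 2.4495, f(4.1) ≈ 2.8636, f(5.2) ≈ 3.2249, f(6.3) ≈ 3.5496, f(7.4) ≈ 3.8471, f(8.5) ≈ 4.1231.
T_5 = (Δu/2)·[f(u_0) + 2f(u_1) + ... + 2f(u_{4}) + f(u_5)].
Sum ≈ 18.4486.

18.4486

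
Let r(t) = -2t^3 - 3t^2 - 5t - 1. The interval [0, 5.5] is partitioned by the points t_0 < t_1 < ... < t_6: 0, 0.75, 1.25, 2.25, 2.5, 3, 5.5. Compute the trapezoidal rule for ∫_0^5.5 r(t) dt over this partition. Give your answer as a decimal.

Subinterval widths: 0.75, 0.5, 1, 0.25, 0.5, 2.5.
r(0) = -1, r(0.75) = -7.28125, r(1.25) = -15.84375, r(2.25) = -50.21875, r(2.5) = -63.5, r(3) = -97, r(5.5) = -452.
On each subinterval the trapezoid contributes (Δt_i/2)·[r(t_{i-1}) + r(t_i)].
Sum = -782.5078125.

-782.5078125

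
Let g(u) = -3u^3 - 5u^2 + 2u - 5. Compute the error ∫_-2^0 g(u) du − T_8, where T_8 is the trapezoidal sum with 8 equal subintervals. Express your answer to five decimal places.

-0.08333

Exact integral: ∫_-2^0 g(u) du ≈ -15.3333333.
T_8 = -15.25.
Error ≈ -15.3333333 − (-15.25) ≈ -0.08333.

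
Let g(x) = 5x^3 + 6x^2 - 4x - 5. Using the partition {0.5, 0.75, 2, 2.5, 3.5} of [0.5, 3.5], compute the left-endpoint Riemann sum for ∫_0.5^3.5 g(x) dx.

121.76171875

Subinterval widths: 0.25, 1.25, 0.5, 1.
Left endpoints: 0.5, 0.75, 2, 2.5.
g(0.5) = -4.875, g(0.75) = -2.515625, g(2) = 51, g(2.5) = 100.625.
Sum = Σ Δx_i · g(x_i).
Sum = 121.76171875.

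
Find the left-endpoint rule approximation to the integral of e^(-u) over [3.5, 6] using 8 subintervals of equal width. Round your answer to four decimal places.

Δu = (6 − 3.5)/8 = 0.3125.
Left endpoints: 3.5, 3.8125, 4.125, 4.4375, 4.75, 5.0625, 5.375, 5.6875.
f(3.5) ≈ 0.0302, f(3.8125) ≈ 0.0221, f(4.125) ≈ 0.0162, f(4.4375) ≈ 0.0118, f(4.75) ≈ 0.0087, f(5.0625) ≈ 0.0063, f(5.375) ≈ 0.0046, f(5.6875) ≈ 0.0034.
Sum = Δu · [f(3.5) + f(3.8125) + f(4.125) + ...].
Sum ≈ 0.0323.

0.0323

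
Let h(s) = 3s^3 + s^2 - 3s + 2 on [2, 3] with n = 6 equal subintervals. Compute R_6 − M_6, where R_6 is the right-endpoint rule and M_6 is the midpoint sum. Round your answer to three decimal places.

5.080

R_6 ≈ 54.60880.
M_6 ≈ 49.52894.
R_6 − M_6 ≈ 5.080.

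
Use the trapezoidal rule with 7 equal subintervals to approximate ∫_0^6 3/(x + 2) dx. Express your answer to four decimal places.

4.2012

Δx = (6 − 0)/7 = 6/7.
f(0) = 1.5, f(6/7) = 1.05, f(12/7) = 21/26, f(18/7) = 0.65625, f(24/7) = 21/38, f(30/7) = 21/44, f(36/7) = 0.42, f(6) = 0.375.
T_7 = (Δx/2)·[f(x_0) + 2f(x_1) + ... + 2f(x_{6}) + f(x_7)].
Sum ≈ 4.2012.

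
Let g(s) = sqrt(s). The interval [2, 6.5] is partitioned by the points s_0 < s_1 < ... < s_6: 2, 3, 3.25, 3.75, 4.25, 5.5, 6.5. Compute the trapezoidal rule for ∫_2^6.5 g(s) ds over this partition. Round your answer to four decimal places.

9.1509

Subinterval widths: 1, 0.25, 0.5, 0.5, 1.25, 1.
g(2) ≈ 1.4142, g(3) ≈ 1.7321, g(3.25) ≈ 1.8028, g(3.75) ≈ 1.9365, g(4.25) ≈ 2.0616, g(5.5) ≈ 2.3452, g(6.5) ≈ 2.5495.
On each subinterval the trapezoid contributes (Δs_i/2)·[g(s_{i-1}) + g(s_i)].
Sum ≈ 9.1509.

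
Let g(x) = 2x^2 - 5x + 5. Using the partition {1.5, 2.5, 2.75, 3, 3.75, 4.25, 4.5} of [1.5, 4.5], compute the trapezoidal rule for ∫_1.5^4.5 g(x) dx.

29.03125

Subinterval widths: 1, 0.25, 0.25, 0.75, 0.5, 0.25.
g(1.5) = 2, g(2.5) = 5, g(2.75) = 6.375, g(3) = 8, g(3.75) = 14.375, g(4.25) = 19.875, g(4.5) = 23.
On each subinterval the trapezoid contributes (Δx_i/2)·[g(x_{i-1}) + g(x_i)].
Sum = 29.03125.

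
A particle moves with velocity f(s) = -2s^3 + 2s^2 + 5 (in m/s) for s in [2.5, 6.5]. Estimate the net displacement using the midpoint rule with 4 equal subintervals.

Δs = (6.5 − 2.5)/4 = 1.
Midpoints: 3, 4, 5, 6.
f(3) = -31, f(4) = -91, f(5) = -195, f(6) = -355.
Sum = Δs · [f(3) + f(4) + f(5) + f(6)].
Sum = -672.

-672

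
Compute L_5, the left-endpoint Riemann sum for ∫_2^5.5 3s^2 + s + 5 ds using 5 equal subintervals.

Δs = (5.5 − 2)/5 = 0.7.
Left endpoints: 2, 2.7, 3.4, 4.1, 4.8.
f(2) = 19, f(2.7) = 29.57, f(3.4) = 43.08, f(4.1) = 59.53, f(4.8) = 78.92.
Sum = Δs · [f(2) + f(2.7) + f(3.4) + f(4.1) + f(4.8)].
Sum = 161.07.

161.07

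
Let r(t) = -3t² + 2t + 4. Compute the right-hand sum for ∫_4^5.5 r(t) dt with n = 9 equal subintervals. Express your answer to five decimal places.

-85.45833

Δt = (5.5 − 4)/9 = 1/6.
Right endpoints: 25/6, 13/3, 4.5, 14/3, 29/6, 5, 31/6, 16/3, 5.5.
r(25/6) = -39.75, r(13/3) = -131/3, r(4.5) = -47.75, r(14/3) = -52, r(29/6) = -677/12, r(5) = -61, r(31/6) = -65.75, r(16/3) = -212/3, r(5.5) = -75.75.
Sum = Δt · [r(25/6) + r(13/3) + r(4.5) + ...].
Sum ≈ -85.45833.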